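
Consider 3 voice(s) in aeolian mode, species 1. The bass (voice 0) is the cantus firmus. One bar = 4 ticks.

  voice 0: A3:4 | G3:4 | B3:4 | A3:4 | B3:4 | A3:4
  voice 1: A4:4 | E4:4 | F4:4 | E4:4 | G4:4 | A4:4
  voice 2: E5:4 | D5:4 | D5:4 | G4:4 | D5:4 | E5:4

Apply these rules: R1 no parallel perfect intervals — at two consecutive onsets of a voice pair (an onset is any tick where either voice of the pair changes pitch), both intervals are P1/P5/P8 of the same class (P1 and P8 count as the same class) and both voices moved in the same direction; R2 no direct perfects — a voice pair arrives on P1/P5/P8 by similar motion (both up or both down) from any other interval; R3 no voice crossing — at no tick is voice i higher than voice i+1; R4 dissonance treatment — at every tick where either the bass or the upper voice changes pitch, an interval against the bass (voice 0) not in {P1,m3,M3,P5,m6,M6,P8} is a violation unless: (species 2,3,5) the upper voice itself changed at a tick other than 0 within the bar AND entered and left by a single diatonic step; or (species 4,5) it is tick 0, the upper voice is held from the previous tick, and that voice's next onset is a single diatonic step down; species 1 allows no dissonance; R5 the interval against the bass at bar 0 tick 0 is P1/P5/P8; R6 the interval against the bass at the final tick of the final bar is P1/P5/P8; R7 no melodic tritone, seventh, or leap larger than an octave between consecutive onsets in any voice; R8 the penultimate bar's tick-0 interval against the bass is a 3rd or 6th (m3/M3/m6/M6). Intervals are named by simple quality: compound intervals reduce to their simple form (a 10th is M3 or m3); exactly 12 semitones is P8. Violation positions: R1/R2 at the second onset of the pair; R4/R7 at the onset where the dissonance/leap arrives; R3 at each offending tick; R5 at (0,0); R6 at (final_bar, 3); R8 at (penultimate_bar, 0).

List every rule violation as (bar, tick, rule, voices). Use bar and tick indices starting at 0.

(1, 0, R1, (0, 2))
(2, 0, R4, (0, 1))
(3, 0, R2, (0, 1))
(3, 0, R4, (0, 2))
(4, 0, R2, (1, 2))
(5, 0, R1, (1, 2))

bar 0: v0=A3 v1=A4 v2=E5 downbeat P5
bar 1: v0=G3 v1=E4 v2=D5 downbeat P5
bar 2: v0=B3 v1=F4 v2=D5 downbeat m3
bar 3: v0=A3 v1=E4 v2=G4 downbeat m7
bar 4: v0=B3 v1=G4 v2=D5 downbeat m3
bar 5: v0=A3 v1=A4 v2=E5 downbeat P5
  -> R1 @ bar 1 tick 0 v(0, 2): A3/E5 P5 -> G3/D5 P5 similar
  -> R4 @ bar 2 tick 0 v(0, 1): B3/F4 TT untreated
  -> R2 @ bar 3 tick 0 v(0, 1): B3/F4 TT -> A3/E4 P5 similar
  -> R4 @ bar 3 tick 0 v(0, 2): A3/G4 m7 untreated
  -> R2 @ bar 4 tick 0 v(1, 2): E4/G4 m3 -> G4/D5 P5 similar
  -> R1 @ bar 5 tick 0 v(1, 2): G4/D5 P5 -> A4/E5 P5 similar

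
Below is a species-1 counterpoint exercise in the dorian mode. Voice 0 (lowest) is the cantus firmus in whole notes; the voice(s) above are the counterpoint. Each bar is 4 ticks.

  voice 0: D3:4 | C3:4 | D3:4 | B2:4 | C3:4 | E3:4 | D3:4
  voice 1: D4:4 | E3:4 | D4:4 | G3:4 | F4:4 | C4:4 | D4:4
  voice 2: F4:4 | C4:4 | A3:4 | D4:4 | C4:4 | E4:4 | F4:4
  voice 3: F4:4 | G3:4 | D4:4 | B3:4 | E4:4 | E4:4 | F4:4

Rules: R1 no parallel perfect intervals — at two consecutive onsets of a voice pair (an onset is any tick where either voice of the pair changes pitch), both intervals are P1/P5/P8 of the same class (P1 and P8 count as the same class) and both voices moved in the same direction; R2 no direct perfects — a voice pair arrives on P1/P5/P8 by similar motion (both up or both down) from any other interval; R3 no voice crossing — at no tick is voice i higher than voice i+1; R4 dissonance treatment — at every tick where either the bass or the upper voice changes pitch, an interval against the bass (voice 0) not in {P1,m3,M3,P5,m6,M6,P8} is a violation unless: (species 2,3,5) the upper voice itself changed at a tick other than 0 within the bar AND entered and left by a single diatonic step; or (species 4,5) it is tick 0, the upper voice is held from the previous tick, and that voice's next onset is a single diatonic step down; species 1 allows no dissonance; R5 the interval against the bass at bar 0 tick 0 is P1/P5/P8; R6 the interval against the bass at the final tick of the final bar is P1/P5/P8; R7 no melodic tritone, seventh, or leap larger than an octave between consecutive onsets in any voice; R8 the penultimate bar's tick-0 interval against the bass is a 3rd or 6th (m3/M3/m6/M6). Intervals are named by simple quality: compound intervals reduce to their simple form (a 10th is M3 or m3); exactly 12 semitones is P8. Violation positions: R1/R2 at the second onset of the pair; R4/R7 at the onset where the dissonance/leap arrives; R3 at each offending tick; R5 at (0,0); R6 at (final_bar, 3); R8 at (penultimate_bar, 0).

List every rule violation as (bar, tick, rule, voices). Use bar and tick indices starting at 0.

bar 0: v0=D3 v1=D4 v2=F4 v3=F4 downbeat m3
bar 1: v0=C3 v1=E3 v2=C4 v3=G3 downbeat P5
bar 2: v0=D3 v1=D4 v2=A3 v3=D4 downbeat P8
bar 3: v0=B2 v1=G3 v2=D4 v3=B3 downbeat P8
bar 4: v0=C3 v1=F4 v2=C4 v3=E4 downbeat M3
bar 5: v0=E3 v1=C4 v2=E4 v3=E4 downbeat P8
bar 6: v0=D3 v1=D4 v2=F4 v3=F4 downbeat m3
  -> R5 @ bar 0 tick 0 v(0, 2): opens on m3
  -> R5 @ bar 0 tick 0 v(0, 3): opens on m3
  -> R2 @ bar 1 tick 0 v(0, 2): D3/F4 m3 -> C3/C4 P8 similar
  -> R2 @ bar 1 tick 0 v(0, 3): D3/F4 m3 -> C3/G3 P5 similar
  -> R3 @ bar 1 tick 0 v(2, 3): C4 above G3
  -> R7 @ bar 1 tick 0 v(1,): D4->E3 leap 10st
  -> R7 @ bar 1 tick 0 v(3,): F4->G3 leap 10st
  -> R3 @ bar 1 tick 1 v(2, 3): C4 above G3
  -> R3 @ bar 1 tick 2 v(2, 3): C4 above G3
  -> R3 @ bar 1 tick 3 v(2, 3): C4 above G3
  -> R2 @ bar 2 tick 0 v(0, 1): C3/E3 M3 -> D3/D4 P8 similar
  -> R2 @ bar 2 tick 0 v(0, 3): C3/G3 P5 -> D3/D4 P8 similar
  -> R2 @ bar 2 tick 0 v(1, 3): E3/G3 m3 -> D4/D4 P1 similar
  -> R3 @ bar 2 tick 0 v(1, 2): D4 above A3
  -> R7 @ bar 2 tick 0 v(1,): E3->D4 leap 10st
  -> R3 @ bar 2 tick 1 v(1, 2): D4 above A3
  -> R3 @ bar 2 tick 2 v(1, 2): D4 above A3
  -> R3 @ bar 2 tick 3 v(1, 2): D4 above A3
  -> R1 @ bar 3 tick 0 v(0, 3): D3/D4 P8 -> B2/B3 P8 similar
  -> R3 @ bar 3 tick 0 v(2, 3): D4 above B3
  -> R3 @ bar 3 tick 1 v(2, 3): D4 above B3
  -> R3 @ bar 3 tick 2 v(2, 3): D4 above B3
  -> R3 @ bar 3 tick 3 v(2, 3): D4 above B3
  -> R3 @ bar 4 tick 0 v(1, 2): F4 above C4
  -> R4 @ bar 4 tick 0 v(0, 1): C3/F4 P4 untreated
  -> R7 @ bar 4 tick 0 v(1,): G3->F4 leap 10st
  -> R3 @ bar 4 tick 1 v(1, 2): F4 above C4
  -> R3 @ bar 4 tick 2 v(1, 2): F4 above C4
  -> R3 @ bar 4 tick 3 v(1, 2): F4 above C4
  -> R1 @ bar 5 tick 0 v(0, 2): C3/C4 P8 -> E3/E4 P8 similar
  -> R8 @ bar 5 tick 0 v(0, 2): penult P8 not 3rd/6th
  -> R8 @ bar 5 tick 0 v(0, 3): penult P8 not 3rd/6th
  -> R1 @ bar 6 tick 0 v(2, 3): E4/E4 P1 -> F4/F4 P1 similar
  -> R6 @ bar 6 tick 3 v(0, 2): closes on m3
  -> R6 @ bar 6 tick 3 v(0, 3): closes on m3

(0, 0, R5, (0, 2))
(0, 0, R5, (0, 3))
(1, 0, R2, (0, 2))
(1, 0, R2, (0, 3))
(1, 0, R3, (2, 3))
(1, 0, R7, (1,))
(1, 0, R7, (3,))
(1, 1, R3, (2, 3))
(1, 2, R3, (2, 3))
(1, 3, R3, (2, 3))
(2, 0, R2, (0, 1))
(2, 0, R2, (0, 3))
(2, 0, R2, (1, 3))
(2, 0, R3, (1, 2))
(2, 0, R7, (1,))
(2, 1, R3, (1, 2))
(2, 2, R3, (1, 2))
(2, 3, R3, (1, 2))
(3, 0, R1, (0, 3))
(3, 0, R3, (2, 3))
(3, 1, R3, (2, 3))
(3, 2, R3, (2, 3))
(3, 3, R3, (2, 3))
(4, 0, R3, (1, 2))
(4, 0, R4, (0, 1))
(4, 0, R7, (1,))
(4, 1, R3, (1, 2))
(4, 2, R3, (1, 2))
(4, 3, R3, (1, 2))
(5, 0, R1, (0, 2))
(5, 0, R8, (0, 2))
(5, 0, R8, (0, 3))
(6, 0, R1, (2, 3))
(6, 3, R6, (0, 2))
(6, 3, R6, (0, 3))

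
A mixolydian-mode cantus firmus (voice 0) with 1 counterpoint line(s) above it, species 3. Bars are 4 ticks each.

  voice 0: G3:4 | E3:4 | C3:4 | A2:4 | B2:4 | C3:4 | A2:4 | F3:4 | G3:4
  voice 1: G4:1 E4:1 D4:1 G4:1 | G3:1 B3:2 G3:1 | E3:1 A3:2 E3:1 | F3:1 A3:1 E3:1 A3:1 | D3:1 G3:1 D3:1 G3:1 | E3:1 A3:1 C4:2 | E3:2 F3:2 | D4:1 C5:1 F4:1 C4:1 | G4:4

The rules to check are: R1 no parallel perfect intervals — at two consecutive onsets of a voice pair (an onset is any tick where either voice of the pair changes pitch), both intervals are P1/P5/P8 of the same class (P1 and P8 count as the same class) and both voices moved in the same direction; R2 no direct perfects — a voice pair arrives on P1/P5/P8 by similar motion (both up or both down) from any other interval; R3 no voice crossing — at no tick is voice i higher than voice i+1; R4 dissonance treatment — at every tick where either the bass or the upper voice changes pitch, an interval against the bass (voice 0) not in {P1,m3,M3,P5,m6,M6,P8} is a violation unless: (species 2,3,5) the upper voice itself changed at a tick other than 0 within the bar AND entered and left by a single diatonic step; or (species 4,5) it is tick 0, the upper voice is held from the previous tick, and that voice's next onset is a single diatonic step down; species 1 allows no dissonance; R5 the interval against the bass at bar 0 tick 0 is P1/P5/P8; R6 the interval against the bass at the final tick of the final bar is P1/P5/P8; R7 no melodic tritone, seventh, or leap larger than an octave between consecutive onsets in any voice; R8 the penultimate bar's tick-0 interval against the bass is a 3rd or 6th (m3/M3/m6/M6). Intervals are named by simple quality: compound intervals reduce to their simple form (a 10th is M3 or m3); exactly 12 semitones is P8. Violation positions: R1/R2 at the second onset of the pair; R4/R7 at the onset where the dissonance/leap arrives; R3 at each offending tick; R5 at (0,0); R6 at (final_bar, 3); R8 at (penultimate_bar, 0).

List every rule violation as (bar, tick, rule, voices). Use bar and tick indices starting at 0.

(6, 0, R2, (0, 1))
(7, 1, R7, (1,))
(8, 0, R2, (0, 1))

bar 0: v0=G3 v1=G4 downbeat P8
bar 1: v0=E3 v1=G3 downbeat m3
bar 2: v0=C3 v1=E3 downbeat M3
bar 3: v0=A2 v1=F3 downbeat m6
bar 4: v0=B2 v1=D3 downbeat m3
bar 5: v0=C3 v1=E3 downbeat M3
bar 6: v0=A2 v1=E3 downbeat P5
bar 7: v0=F3 v1=D4 downbeat M6
bar 8: v0=G3 v1=G4 downbeat P8
  -> R2 @ bar 6 tick 0 v(0, 1): C3/C4 P8 -> A2/E3 P5 similar
  -> R7 @ bar 7 tick 1 v(1,): D4->C5 leap 10st
  -> R2 @ bar 8 tick 0 v(0, 1): F3/C4 P5 -> G3/G4 P8 similar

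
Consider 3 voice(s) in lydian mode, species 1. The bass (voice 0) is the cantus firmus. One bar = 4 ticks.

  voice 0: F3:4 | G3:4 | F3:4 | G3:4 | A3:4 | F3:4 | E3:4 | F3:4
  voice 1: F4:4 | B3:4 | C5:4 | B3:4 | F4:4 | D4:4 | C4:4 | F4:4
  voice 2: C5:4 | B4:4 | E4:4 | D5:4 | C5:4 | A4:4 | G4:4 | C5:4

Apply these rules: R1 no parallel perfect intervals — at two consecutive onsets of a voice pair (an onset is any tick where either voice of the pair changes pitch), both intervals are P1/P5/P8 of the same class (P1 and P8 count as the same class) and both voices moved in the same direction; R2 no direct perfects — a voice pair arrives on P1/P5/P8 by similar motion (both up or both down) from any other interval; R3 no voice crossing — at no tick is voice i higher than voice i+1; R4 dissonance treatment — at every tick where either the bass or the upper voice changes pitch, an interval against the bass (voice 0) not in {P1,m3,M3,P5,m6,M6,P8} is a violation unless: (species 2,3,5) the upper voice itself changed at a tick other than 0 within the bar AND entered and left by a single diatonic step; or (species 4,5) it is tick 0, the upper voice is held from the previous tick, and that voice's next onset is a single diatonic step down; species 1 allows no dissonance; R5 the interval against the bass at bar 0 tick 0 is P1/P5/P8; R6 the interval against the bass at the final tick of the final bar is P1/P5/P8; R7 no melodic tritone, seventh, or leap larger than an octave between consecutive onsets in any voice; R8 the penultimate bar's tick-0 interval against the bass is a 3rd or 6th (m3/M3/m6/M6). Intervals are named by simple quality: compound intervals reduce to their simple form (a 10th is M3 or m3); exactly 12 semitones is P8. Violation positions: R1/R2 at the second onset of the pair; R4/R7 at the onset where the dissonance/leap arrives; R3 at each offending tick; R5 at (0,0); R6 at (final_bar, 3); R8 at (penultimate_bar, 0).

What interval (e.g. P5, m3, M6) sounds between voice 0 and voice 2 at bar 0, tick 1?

voice 0=F3 voice 2=C5 -> P5

P5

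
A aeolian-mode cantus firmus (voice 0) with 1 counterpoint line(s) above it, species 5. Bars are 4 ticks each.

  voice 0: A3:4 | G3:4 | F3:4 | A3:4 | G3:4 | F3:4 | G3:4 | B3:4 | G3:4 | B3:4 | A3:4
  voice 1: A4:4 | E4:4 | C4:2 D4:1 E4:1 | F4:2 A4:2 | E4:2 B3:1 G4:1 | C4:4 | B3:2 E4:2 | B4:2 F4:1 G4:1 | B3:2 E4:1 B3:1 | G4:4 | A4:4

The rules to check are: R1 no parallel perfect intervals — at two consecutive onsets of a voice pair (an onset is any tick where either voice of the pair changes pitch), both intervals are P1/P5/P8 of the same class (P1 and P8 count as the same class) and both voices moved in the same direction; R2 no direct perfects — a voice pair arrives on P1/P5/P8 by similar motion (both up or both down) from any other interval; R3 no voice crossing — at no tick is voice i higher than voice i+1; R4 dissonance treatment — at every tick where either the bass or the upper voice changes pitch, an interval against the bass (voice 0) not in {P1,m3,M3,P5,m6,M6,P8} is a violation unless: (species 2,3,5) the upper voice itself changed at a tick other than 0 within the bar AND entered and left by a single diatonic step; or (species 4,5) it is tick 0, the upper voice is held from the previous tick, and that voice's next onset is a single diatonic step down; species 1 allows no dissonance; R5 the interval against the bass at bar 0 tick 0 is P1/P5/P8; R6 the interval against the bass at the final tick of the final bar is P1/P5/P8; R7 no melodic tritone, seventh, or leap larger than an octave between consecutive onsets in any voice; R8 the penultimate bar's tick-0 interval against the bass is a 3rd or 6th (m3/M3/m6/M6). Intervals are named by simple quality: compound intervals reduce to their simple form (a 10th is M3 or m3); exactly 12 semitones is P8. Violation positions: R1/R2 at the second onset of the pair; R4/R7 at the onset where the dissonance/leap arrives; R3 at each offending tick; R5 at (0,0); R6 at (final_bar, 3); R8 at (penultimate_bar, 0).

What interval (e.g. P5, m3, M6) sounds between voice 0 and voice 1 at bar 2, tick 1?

P5

voice 0=F3 voice 1=C4 -> P5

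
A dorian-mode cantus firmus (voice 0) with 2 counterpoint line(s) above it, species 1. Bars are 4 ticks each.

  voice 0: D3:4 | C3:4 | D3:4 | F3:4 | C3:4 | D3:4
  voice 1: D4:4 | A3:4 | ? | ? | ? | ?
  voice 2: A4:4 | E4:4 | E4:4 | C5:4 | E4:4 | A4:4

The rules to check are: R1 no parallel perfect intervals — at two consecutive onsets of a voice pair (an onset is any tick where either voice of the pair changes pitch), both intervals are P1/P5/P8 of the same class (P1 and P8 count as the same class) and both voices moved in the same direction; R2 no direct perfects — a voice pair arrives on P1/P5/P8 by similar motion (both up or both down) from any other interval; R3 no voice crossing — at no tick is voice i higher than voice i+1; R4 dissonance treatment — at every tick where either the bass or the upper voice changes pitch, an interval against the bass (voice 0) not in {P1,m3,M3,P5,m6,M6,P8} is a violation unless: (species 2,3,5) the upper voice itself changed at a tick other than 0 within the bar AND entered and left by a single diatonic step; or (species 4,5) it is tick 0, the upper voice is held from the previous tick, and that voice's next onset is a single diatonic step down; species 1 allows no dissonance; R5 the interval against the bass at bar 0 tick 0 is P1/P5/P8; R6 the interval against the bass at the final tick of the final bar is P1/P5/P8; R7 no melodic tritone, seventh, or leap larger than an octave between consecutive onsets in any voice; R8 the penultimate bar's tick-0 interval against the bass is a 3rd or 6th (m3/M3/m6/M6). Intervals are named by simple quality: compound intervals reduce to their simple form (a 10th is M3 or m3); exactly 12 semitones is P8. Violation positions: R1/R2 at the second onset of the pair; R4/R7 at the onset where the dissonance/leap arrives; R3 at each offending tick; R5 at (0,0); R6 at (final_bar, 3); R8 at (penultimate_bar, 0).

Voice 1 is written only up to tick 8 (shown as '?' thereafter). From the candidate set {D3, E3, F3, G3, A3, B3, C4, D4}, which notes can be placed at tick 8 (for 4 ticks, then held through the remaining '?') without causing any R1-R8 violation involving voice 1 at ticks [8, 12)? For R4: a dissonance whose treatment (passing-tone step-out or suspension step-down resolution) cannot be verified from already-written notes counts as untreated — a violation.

D3: legal
E3: violates R4
F3: legal
G3: violates R4
A3: legal
B3: legal
C4: violates R4
D4: violates R2

{A3, B3, D3, F3}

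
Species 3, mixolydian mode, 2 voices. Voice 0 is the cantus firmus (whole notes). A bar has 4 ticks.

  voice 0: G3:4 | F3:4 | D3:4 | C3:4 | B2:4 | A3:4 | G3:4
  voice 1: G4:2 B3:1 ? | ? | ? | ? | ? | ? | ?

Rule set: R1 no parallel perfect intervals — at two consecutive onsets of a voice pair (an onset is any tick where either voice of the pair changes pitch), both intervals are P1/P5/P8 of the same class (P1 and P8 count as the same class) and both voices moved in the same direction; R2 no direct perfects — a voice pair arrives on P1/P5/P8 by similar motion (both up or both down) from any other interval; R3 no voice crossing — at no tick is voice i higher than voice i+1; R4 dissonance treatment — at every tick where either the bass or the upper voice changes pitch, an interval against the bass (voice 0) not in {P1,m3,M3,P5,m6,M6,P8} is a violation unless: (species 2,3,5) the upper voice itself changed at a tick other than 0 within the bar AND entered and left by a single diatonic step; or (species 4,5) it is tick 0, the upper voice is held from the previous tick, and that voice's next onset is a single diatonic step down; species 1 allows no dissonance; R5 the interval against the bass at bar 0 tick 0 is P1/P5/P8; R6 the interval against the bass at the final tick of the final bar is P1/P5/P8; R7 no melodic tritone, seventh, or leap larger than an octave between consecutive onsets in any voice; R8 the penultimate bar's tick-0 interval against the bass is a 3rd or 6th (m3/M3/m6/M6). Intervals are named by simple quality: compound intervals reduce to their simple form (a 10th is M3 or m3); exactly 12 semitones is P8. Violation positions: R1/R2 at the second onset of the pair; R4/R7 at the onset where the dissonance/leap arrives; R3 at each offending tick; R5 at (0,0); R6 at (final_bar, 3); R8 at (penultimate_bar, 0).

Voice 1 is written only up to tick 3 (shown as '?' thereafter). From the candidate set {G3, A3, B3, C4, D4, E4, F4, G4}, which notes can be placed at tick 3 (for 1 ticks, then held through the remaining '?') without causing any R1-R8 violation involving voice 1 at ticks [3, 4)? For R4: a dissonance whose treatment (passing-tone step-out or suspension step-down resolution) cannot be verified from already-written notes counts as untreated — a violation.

{B3, D4, E4, G3, G4}

G3: legal
A3: violates R4
B3: legal
C4: violates R4
D4: legal
E4: legal
F4: violates R4,R7
G4: legal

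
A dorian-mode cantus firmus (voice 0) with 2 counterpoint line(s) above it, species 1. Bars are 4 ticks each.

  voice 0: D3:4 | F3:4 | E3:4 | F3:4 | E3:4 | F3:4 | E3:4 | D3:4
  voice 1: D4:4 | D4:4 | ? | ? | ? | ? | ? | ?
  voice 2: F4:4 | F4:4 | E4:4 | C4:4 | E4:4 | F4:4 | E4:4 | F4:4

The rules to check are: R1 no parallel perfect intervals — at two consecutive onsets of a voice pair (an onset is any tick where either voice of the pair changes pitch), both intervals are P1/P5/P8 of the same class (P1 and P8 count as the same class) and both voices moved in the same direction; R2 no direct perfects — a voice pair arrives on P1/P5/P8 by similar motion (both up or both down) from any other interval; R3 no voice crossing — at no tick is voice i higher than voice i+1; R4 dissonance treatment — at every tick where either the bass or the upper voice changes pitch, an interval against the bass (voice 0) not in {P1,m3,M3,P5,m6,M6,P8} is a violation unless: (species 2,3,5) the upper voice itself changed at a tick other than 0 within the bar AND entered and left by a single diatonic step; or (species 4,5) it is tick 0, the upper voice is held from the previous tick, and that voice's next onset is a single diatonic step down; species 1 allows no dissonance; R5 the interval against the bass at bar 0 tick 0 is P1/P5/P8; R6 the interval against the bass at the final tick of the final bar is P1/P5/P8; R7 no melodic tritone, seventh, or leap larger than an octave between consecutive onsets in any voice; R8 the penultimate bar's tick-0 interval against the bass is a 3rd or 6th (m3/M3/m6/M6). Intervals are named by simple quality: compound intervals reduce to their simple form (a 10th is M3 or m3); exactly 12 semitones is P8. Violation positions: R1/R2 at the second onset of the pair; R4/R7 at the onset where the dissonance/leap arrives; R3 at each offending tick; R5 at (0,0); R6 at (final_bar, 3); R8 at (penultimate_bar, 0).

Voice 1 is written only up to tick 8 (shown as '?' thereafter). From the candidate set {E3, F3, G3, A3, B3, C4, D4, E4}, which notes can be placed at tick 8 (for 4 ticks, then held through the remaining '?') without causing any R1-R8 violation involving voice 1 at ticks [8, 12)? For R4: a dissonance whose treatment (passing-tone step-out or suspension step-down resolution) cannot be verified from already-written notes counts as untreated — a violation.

E3: violates R2,R7
F3: violates R4
G3: legal
A3: violates R2,R4
B3: violates R2
C4: legal
D4: violates R4
E4: legal

{C4, E4, G3}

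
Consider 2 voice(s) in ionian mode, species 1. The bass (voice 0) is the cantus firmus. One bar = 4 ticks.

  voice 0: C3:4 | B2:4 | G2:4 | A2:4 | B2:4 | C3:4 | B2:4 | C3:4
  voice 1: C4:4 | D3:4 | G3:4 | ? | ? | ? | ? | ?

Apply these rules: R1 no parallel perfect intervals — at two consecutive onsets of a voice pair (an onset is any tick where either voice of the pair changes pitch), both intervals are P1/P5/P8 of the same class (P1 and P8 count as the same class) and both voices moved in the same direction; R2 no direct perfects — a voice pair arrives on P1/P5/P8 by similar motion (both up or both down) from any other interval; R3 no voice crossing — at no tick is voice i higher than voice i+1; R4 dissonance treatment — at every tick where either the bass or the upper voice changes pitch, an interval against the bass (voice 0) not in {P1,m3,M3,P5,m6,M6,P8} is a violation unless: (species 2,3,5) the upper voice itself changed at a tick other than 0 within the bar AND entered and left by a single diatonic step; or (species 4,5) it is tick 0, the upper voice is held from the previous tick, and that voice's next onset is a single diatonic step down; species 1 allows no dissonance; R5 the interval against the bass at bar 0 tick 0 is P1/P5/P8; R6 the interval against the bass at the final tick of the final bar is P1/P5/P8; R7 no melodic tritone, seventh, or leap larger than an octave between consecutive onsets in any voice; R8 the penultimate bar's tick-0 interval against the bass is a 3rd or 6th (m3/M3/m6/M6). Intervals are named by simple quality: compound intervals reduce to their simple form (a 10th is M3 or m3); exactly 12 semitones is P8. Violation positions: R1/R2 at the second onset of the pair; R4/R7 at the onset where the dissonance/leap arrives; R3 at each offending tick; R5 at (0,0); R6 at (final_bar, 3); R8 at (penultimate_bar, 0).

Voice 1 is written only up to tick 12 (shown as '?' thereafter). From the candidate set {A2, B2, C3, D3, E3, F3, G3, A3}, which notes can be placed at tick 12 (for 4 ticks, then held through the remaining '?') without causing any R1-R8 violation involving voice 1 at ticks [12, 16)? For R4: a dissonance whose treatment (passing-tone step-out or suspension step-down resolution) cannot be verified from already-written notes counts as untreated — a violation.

A2: violates R7
B2: violates R4
C3: legal
D3: violates R4
E3: legal
F3: legal
G3: violates R4
A3: violates R1

{C3, E3, F3}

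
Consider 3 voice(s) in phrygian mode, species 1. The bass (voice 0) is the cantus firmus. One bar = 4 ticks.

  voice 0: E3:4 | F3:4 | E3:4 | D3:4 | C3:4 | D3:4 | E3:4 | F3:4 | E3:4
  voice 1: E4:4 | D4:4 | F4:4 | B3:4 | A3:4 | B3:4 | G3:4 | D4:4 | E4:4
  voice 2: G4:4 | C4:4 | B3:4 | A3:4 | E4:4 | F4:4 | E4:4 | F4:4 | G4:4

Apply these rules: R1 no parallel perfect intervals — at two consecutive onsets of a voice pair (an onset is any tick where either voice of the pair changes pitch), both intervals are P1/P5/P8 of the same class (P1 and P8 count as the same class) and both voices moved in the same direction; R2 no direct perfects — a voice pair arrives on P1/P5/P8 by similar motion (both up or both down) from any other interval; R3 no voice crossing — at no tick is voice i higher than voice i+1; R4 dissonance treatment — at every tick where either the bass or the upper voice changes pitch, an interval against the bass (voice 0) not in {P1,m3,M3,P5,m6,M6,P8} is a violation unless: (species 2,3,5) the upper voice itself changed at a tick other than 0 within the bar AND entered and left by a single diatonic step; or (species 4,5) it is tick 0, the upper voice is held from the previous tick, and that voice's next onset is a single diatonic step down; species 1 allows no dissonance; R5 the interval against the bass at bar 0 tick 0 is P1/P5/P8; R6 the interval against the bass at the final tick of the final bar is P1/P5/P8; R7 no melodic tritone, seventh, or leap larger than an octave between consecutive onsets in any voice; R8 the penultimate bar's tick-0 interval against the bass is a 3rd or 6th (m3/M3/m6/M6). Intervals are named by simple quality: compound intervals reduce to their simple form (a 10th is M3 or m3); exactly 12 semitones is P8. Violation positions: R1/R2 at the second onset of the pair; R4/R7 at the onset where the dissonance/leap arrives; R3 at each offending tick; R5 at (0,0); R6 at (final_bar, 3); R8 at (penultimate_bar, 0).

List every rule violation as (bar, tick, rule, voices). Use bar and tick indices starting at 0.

bar 0: v0=E3 v1=E4 v2=G4 downbeat m3
bar 1: v0=F3 v1=D4 v2=C4 downbeat P5
bar 2: v0=E3 v1=F4 v2=B3 downbeat P5
bar 3: v0=D3 v1=B3 v2=A3 downbeat P5
bar 4: v0=C3 v1=A3 v2=E4 downbeat M3
bar 5: v0=D3 v1=B3 v2=F4 downbeat m3
bar 6: v0=E3 v1=G3 v2=E4 downbeat P8
bar 7: v0=F3 v1=D4 v2=F4 downbeat P8
bar 8: v0=E3 v1=E4 v2=G4 downbeat m3
  -> R5 @ bar 0 tick 0 v(0, 2): opens on m3
  -> R3 @ bar 1 tick 0 v(1, 2): D4 above C4
  -> R3 @ bar 1 tick 1 v(1, 2): D4 above C4
  -> R3 @ bar 1 tick 2 v(1, 2): D4 above C4
  -> R3 @ bar 1 tick 3 v(1, 2): D4 above C4
  -> R1 @ bar 2 tick 0 v(0, 2): F3/C4 P5 -> E3/B3 P5 similar
  -> R3 @ bar 2 tick 0 v(1, 2): F4 above B3
  -> R4 @ bar 2 tick 0 v(0, 1): E3/F4 m2 untreated
  -> R3 @ bar 2 tick 1 v(1, 2): F4 above B3
  -> R3 @ bar 2 tick 2 v(1, 2): F4 above B3
  -> R3 @ bar 2 tick 3 v(1, 2): F4 above B3
  -> R1 @ bar 3 tick 0 v(0, 2): E3/B3 P5 -> D3/A3 P5 similar
  -> R3 @ bar 3 tick 0 v(1, 2): B3 above A3
  -> R7 @ bar 3 tick 0 v(1,): F4->B3 leap 6st
  -> R3 @ bar 3 tick 1 v(1, 2): B3 above A3
  -> R3 @ bar 3 tick 2 v(1, 2): B3 above A3
  -> R3 @ bar 3 tick 3 v(1, 2): B3 above A3
  -> R1 @ bar 7 tick 0 v(0, 2): E3/E4 P8 -> F3/F4 P8 similar
  -> R8 @ bar 7 tick 0 v(0, 2): penult P8 not 3rd/6th
  -> R6 @ bar 8 tick 3 v(0, 2): closes on m3

(0, 0, R5, (0, 2))
(1, 0, R3, (1, 2))
(1, 1, R3, (1, 2))
(1, 2, R3, (1, 2))
(1, 3, R3, (1, 2))
(2, 0, R1, (0, 2))
(2, 0, R3, (1, 2))
(2, 0, R4, (0, 1))
(2, 1, R3, (1, 2))
(2, 2, R3, (1, 2))
(2, 3, R3, (1, 2))
(3, 0, R1, (0, 2))
(3, 0, R3, (1, 2))
(3, 0, R7, (1,))
(3, 1, R3, (1, 2))
(3, 2, R3, (1, 2))
(3, 3, R3, (1, 2))
(7, 0, R1, (0, 2))
(7, 0, R8, (0, 2))
(8, 3, R6, (0, 2))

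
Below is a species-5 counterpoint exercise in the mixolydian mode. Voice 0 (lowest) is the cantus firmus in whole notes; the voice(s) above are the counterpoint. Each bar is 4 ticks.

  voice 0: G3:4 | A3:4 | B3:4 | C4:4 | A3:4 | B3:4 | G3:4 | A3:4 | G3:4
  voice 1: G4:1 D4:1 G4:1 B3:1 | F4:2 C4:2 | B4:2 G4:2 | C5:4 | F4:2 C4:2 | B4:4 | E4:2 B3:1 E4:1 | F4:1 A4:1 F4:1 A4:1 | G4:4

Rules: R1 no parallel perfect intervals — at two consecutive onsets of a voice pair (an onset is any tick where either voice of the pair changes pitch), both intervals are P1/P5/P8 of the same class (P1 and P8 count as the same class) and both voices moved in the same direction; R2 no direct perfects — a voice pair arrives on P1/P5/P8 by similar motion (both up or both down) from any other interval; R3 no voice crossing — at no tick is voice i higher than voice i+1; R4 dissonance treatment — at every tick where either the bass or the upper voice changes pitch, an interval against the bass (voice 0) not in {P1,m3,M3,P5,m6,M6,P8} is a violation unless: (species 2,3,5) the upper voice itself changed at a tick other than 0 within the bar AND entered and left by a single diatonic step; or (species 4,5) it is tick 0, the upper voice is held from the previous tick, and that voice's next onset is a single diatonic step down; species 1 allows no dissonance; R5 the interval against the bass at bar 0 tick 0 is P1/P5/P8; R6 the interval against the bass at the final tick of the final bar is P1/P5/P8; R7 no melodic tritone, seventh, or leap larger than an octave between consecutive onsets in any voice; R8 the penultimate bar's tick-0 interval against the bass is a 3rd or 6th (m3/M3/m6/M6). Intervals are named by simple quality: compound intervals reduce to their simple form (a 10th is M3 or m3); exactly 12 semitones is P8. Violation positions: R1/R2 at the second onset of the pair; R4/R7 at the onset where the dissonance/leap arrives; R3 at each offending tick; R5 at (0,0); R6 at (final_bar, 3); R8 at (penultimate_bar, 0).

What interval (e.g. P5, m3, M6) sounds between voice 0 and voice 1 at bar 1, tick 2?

m3

voice 0=A3 voice 1=C4 -> m3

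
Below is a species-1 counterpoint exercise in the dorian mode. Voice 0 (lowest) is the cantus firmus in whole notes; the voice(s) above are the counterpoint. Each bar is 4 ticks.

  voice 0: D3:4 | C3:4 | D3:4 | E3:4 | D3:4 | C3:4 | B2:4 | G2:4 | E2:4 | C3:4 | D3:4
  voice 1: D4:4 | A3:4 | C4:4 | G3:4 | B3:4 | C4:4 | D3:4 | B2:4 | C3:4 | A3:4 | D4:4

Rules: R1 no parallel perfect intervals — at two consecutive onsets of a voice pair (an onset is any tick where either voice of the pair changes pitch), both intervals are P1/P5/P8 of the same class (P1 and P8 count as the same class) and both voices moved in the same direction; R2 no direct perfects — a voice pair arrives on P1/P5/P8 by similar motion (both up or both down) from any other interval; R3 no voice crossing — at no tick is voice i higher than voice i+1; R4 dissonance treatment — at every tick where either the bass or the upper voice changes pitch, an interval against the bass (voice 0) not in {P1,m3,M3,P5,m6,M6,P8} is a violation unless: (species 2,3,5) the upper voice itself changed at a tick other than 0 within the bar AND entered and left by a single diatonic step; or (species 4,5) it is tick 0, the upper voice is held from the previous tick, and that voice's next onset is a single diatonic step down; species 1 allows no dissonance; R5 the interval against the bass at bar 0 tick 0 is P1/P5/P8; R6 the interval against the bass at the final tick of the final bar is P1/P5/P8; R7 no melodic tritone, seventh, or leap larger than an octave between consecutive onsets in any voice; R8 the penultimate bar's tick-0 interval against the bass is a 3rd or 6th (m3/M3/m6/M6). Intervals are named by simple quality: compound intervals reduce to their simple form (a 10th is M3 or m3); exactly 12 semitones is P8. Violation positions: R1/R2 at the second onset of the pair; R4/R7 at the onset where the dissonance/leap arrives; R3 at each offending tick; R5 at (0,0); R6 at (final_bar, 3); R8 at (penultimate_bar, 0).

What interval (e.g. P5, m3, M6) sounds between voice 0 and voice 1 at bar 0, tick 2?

voice 0=D3 voice 1=D4 -> P8

P8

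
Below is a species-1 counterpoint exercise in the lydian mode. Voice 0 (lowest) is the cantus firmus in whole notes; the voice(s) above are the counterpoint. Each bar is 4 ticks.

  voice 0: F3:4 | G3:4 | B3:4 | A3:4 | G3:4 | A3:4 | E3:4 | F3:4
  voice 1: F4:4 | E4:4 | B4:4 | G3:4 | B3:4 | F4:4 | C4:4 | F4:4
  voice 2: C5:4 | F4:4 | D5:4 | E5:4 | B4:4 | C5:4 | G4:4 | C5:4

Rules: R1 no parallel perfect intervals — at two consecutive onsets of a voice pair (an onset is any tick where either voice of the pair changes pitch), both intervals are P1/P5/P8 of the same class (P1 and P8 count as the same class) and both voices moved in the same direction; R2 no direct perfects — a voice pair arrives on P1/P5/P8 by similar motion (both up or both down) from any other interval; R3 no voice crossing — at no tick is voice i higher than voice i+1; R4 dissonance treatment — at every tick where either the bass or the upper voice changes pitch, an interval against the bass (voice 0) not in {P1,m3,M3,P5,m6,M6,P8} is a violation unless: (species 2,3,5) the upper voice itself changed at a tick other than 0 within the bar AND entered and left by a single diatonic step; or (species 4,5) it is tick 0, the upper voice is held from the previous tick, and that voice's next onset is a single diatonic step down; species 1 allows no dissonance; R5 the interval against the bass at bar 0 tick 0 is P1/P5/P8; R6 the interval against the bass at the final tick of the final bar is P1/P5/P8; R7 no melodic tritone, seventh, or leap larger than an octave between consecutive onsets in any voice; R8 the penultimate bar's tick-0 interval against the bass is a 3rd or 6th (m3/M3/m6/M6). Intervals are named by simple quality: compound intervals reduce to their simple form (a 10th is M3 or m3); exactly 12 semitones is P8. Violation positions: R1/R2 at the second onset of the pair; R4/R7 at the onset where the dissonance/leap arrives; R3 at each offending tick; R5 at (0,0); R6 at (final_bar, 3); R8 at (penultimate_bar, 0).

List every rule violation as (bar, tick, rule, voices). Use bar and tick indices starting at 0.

bar 0: v0=F3 v1=F4 v2=C5 downbeat P5
bar 1: v0=G3 v1=E4 v2=F4 downbeat m7
bar 2: v0=B3 v1=B4 v2=D5 downbeat m3
bar 3: v0=A3 v1=G3 v2=E5 downbeat P5
bar 4: v0=G3 v1=B3 v2=B4 downbeat M3
bar 5: v0=A3 v1=F4 v2=C5 downbeat m3
bar 6: v0=E3 v1=C4 v2=G4 downbeat m3
bar 7: v0=F3 v1=F4 v2=C5 downbeat P5
  -> R4 @ bar 1 tick 0 v(0, 2): G3/F4 m7 untreated
  -> R2 @ bar 2 tick 0 v(0, 1): G3/E4 M6 -> B3/B4 P8 similar
  -> R3 @ bar 3 tick 0 v(0, 1): A3 above G3
  -> R4 @ bar 3 tick 0 v(0, 1): A3/G3 M2 untreated
  -> R7 @ bar 3 tick 0 v(1,): B4->G3 leap 16st
  -> R3 @ bar 3 tick 1 v(0, 1): A3 above G3
  -> R3 @ bar 3 tick 2 v(0, 1): A3 above G3
  -> R3 @ bar 3 tick 3 v(0, 1): A3 above G3
  -> R2 @ bar 5 tick 0 v(1, 2): B3/B4 P8 -> F4/C5 P5 similar
  -> R7 @ bar 5 tick 0 v(1,): B3->F4 leap 6st
  -> R1 @ bar 6 tick 0 v(1, 2): F4/C5 P5 -> C4/G4 P5 similar
  -> R1 @ bar 7 tick 0 v(1, 2): C4/G4 P5 -> F4/C5 P5 similar
  -> R2 @ bar 7 tick 0 v(0, 1): E3/C4 m6 -> F3/F4 P8 similar
  -> R2 @ bar 7 tick 0 v(0, 2): E3/G4 m3 -> F3/C5 P5 similar

(1, 0, R4, (0, 2))
(2, 0, R2, (0, 1))
(3, 0, R3, (0, 1))
(3, 0, R4, (0, 1))
(3, 0, R7, (1,))
(3, 1, R3, (0, 1))
(3, 2, R3, (0, 1))
(3, 3, R3, (0, 1))
(5, 0, R2, (1, 2))
(5, 0, R7, (1,))
(6, 0, R1, (1, 2))
(7, 0, R1, (1, 2))
(7, 0, R2, (0, 1))
(7, 0, R2, (0, 2))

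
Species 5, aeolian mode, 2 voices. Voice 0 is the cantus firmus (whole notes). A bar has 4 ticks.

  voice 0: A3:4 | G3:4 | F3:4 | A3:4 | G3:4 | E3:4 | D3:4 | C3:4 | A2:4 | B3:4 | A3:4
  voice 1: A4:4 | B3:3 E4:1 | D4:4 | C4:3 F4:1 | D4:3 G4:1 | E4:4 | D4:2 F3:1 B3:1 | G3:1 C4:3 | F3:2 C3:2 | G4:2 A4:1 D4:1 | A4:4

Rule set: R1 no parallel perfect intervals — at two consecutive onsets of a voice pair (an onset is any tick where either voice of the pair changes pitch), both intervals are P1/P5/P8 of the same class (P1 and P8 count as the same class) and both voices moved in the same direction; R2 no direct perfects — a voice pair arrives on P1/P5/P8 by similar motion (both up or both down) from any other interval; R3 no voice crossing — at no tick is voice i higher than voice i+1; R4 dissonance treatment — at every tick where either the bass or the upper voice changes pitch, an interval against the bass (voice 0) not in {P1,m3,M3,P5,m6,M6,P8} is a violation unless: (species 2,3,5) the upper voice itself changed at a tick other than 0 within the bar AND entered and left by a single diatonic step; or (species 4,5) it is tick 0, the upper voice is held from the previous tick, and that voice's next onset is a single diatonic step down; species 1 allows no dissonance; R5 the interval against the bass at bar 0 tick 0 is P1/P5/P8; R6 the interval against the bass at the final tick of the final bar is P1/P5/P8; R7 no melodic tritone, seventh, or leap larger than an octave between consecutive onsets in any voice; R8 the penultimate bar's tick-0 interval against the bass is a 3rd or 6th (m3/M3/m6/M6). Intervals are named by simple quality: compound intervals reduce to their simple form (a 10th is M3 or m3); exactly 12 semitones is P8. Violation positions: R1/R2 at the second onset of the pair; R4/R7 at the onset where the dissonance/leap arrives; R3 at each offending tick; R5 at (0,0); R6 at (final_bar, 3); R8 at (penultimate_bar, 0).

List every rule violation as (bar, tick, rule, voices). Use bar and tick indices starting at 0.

bar 0: v0=A3 v1=A4 downbeat P8
bar 1: v0=G3 v1=B3 downbeat M3
bar 2: v0=F3 v1=D4 downbeat M6
bar 3: v0=A3 v1=C4 downbeat m3
bar 4: v0=G3 v1=D4 downbeat P5
bar 5: v0=E3 v1=E4 downbeat P8
bar 6: v0=D3 v1=D4 downbeat P8
bar 7: v0=C3 v1=G3 downbeat P5
bar 8: v0=A2 v1=F3 downbeat m6
bar 9: v0=B3 v1=G4 downbeat m6
bar 10: v0=A3 v1=A4 downbeat P8
  -> R7 @ bar 1 tick 0 v(1,): A4->B3 leap 10st
  -> R2 @ bar 4 tick 0 v(0, 1): A3/F4 m6 -> G3/D4 P5 similar
  -> R1 @ bar 5 tick 0 v(0, 1): G3/G4 P8 -> E3/E4 P8 similar
  -> R1 @ bar 6 tick 0 v(0, 1): E3/E4 P8 -> D3/D4 P8 similar
  -> R7 @ bar 6 tick 3 v(1,): F3->B3 leap 6st
  -> R2 @ bar 7 tick 0 v(0, 1): D3/B3 M6 -> C3/G3 P5 similar
  -> R7 @ bar 9 tick 0 v(0,): A2->B3 leap 14st
  -> R7 @ bar 9 tick 0 v(1,): C3->G4 leap 19st
  -> R4 @ bar 9 tick 2 v(0, 1): B3/A4 m7 untreated

(1, 0, R7, (1,))
(4, 0, R2, (0, 1))
(5, 0, R1, (0, 1))
(6, 0, R1, (0, 1))
(6, 3, R7, (1,))
(7, 0, R2, (0, 1))
(9, 0, R7, (0,))
(9, 0, R7, (1,))
(9, 2, R4, (0, 1))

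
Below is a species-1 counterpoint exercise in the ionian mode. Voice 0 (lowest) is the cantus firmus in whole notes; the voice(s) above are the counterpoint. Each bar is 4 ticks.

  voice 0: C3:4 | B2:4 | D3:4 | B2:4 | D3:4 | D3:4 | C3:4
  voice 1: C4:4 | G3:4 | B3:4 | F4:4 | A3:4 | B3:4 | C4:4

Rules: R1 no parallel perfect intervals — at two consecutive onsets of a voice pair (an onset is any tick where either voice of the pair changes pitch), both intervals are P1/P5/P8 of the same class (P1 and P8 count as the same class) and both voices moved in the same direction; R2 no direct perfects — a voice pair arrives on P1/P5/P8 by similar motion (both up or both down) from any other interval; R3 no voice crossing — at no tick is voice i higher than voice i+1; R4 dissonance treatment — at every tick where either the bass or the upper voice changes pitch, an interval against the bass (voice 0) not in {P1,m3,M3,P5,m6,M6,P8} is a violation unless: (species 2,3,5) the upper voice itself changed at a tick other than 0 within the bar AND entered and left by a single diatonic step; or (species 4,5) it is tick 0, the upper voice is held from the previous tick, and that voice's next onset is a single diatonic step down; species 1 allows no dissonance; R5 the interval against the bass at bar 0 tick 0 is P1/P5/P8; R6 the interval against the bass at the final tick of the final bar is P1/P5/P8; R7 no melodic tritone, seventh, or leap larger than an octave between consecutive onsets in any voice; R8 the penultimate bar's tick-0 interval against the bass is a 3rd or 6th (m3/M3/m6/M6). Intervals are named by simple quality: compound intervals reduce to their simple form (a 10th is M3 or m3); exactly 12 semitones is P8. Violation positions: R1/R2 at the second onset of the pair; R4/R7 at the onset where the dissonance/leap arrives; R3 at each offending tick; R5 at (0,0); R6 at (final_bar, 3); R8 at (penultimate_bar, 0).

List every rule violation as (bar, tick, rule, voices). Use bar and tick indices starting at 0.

(3, 0, R4, (0, 1))
(3, 0, R7, (1,))

bar 0: v0=C3 v1=C4 downbeat P8
bar 1: v0=B2 v1=G3 downbeat m6
bar 2: v0=D3 v1=B3 downbeat M6
bar 3: v0=B2 v1=F4 downbeat TT
bar 4: v0=D3 v1=A3 downbeat P5
bar 5: v0=D3 v1=B3 downbeat M6
bar 6: v0=C3 v1=C4 downbeat P8
  -> R4 @ bar 3 tick 0 v(0, 1): B2/F4 TT untreated
  -> R7 @ bar 3 tick 0 v(1,): B3->F4 leap 6st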